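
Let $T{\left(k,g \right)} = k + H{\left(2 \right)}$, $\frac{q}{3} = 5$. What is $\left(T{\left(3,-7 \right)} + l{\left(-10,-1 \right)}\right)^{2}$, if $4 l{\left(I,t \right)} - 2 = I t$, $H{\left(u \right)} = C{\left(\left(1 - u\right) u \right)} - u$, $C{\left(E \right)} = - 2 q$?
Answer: $676$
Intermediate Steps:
$q = 15$ ($q = 3 \cdot 5 = 15$)
$C{\left(E \right)} = -30$ ($C{\left(E \right)} = \left(-2\right) 15 = -30$)
$H{\left(u \right)} = -30 - u$
$l{\left(I,t \right)} = \frac{1}{2} + \frac{I t}{4}$
$T{\left(k,g \right)} = -32 + k$ ($T{\left(k,g \right)} = k - 32 = -32 + k$)
$\left(T{\left(3,-7 \right)} + l{\left(-10,-1 \right)}\right)^{2} = \left(\left(-32 + 3\right) + \left(\frac{1}{2} + \frac{1}{4} \left(-10\right) \left(-1\right)\right)\right)^{2} = \left(-29 + \left(\frac{1}{2} + \frac{5}{2}\right)\right)^{2} = \left(-29 + 3\right)^{2} = \left(-26\right)^{2} = 676$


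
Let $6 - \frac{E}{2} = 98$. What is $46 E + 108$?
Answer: $-8356$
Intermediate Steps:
$E = -184$ ($E = 12 - 196 = -184$)
$46 E + 108 = 46 \left(-184\right) + 108 = -8464 + 108 = -8356$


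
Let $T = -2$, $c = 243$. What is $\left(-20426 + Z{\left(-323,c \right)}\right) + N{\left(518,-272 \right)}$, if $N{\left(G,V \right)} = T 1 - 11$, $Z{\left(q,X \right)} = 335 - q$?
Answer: $-19781$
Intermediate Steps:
$N{\left(G,V \right)} = -13$ ($N{\left(G,V \right)} = \left(-2\right) 1 - 11 = -2 - 11 = -13$)
$\left(-20426 + Z{\left(-323,c \right)}\right) + N{\left(518,-272 \right)} = \left(-20426 + \left(335 - -323\right)\right) - 13 = \left(-20426 + \left(335 + 323\right)\right) - 13 = \left(-20426 + 658\right) - 13 = -19768 - 13 = -19781$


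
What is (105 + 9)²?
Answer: 12996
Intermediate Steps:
(105 + 9)² = 114² = 12996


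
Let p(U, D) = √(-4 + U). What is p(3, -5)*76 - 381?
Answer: -381 + 76*I ≈ -381.0 + 76.0*I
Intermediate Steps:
p(3, -5)*76 - 381 = √(-4 + 3)*76 - 381 = √(-1)*76 - 381 = I*76 - 381 = 76*I - 381 = -381 + 76*I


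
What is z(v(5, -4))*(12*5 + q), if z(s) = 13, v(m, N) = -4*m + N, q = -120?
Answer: -780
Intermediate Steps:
v(m, N) = N - 4*m
z(v(5, -4))*(12*5 + q) = 13*(12*5 - 120) = 13*(60 - 120) = 13*(-60) = -780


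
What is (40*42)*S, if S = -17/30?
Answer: -952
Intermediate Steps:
S = -17/30 (S = -17*1/30 = -17/30 ≈ -0.56667)
(40*42)*S = (40*42)*(-17/30) = 1680*(-17/30) = -952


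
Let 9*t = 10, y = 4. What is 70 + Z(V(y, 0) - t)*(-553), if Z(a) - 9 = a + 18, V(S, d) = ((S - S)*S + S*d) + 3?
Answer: -143150/9 ≈ -15906.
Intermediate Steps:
t = 10/9 (t = (⅑)*10 = 10/9 ≈ 1.1111)
V(S, d) = 3 + S*d (V(S, d) = (0*S + S*d) + 3 = (0 + S*d) + 3 = S*d + 3 = 3 + S*d)
Z(a) = 27 + a (Z(a) = 9 + (a + 18) = 9 + (18 + a) = 27 + a)
70 + Z(V(y, 0) - t)*(-553) = 70 + (27 + ((3 + 4*0) - 1*10/9))*(-553) = 70 + (27 + ((3 + 0) - 10/9))*(-553) = 70 + (27 + (3 - 10/9))*(-553) = 70 + (27 + 17/9)*(-553) = 70 + (260/9)*(-553) = 70 - 143780/9 = -143150/9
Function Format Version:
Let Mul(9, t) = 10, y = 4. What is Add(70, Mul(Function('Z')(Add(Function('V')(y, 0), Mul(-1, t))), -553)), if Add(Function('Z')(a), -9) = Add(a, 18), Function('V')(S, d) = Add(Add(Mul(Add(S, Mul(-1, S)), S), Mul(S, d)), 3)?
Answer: Rational(-143150, 9) ≈ -15906.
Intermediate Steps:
t = Rational(10, 9) (t = Mul(Rational(1, 9), 10) = Rational(10, 9) ≈ 1.1111)
Function('V')(S, d) = Add(3, Mul(S, d)) (Function('V')(S, d) = Add(Add(Mul(0, S), Mul(S, d)), 3) = Add(Add(0, Mul(S, d)), 3) = Add(Mul(S, d), 3) = Add(3, Mul(S, d)))
Function('Z')(a) = Add(27, a) (Function('Z')(a) = Add(9, Add(a, 18)) = Add(9, Add(18, a)) = Add(27, a))
Add(70, Mul(Function('Z')(Add(Function('V')(y, 0), Mul(-1, t))), -553)) = Add(70, Mul(Add(27, Add(Add(3, Mul(4, 0)), Mul(-1, Rational(10, 9)))), -553)) = Add(70, Mul(Add(27, Add(Add(3, 0), Rational(-10, 9))), -553)) = Add(70, Mul(Add(27, Add(3, Rational(-10, 9))), -553)) = Add(70, Mul(Add(27, Rational(17, 9)), -553)) = Add(70, Mul(Rational(260, 9), -553)) = Add(70, Rational(-143780, 9)) = Rational(-143150, 9)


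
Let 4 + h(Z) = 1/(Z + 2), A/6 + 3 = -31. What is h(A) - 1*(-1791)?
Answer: 360973/202 ≈ 1787.0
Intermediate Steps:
A = -204 (A = -18 + 6*(-31) = -18 - 186 = -204)
h(Z) = -4 + 1/(2 + Z) (h(Z) = -4 + 1/(Z + 2) = -4 + 1/(2 + Z))
h(A) - 1*(-1791) = (-7 - 4*(-204))/(2 - 204) - 1*(-1791) = (-7 + 816)/(-202) + 1791 = -1/202*809 + 1791 = -809/202 + 1791 = 360973/202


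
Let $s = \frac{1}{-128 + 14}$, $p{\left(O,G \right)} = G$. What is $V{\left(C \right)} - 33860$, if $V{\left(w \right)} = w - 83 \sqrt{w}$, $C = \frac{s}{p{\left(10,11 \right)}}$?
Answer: $- \frac{42460441}{1254} - \frac{83 i \sqrt{1254}}{1254} \approx -33860.0 - 2.3438 i$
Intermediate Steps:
$s = - \frac{1}{114}$ ($s = \frac{1}{-114} = - \frac{1}{114} \approx -0.0087719$)
$C = - \frac{1}{1254}$ ($C = - \frac{1}{114 \cdot 11} = \left(- \frac{1}{114}\right) \frac{1}{11} = - \frac{1}{1254} \approx -0.00079745$)
$V{\left(C \right)} - 33860 = \left(- \frac{1}{1254} - 83 \sqrt{- \frac{1}{1254}}\right) - 33860 = \left(- \frac{1}{1254} - 83 \frac{i \sqrt{1254}}{1254}\right) - 33860 = \left(- \frac{1}{1254} - \frac{83 i \sqrt{1254}}{1254}\right) - 33860 = - \frac{42460441}{1254} - \frac{83 i \sqrt{1254}}{1254}$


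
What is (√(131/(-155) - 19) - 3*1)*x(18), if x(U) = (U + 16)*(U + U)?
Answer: -3672 + 2448*I*√119195/155 ≈ -3672.0 + 5452.7*I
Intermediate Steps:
x(U) = 2*U*(16 + U) (x(U) = (16 + U)*(2*U) = 2*U*(16 + U))
(√(131/(-155) - 19) - 3*1)*x(18) = (√(131/(-155) - 19) - 3*1)*(2*18*(16 + 18)) = (√(131*(-1/155) - 19) - 3)*(2*18*34) = (√(-131/155 - 19) - 3)*1224 = (√(-3076/155) - 3)*1224 = (2*I*√119195/155 - 3)*1224 = (-3 + 2*I*√119195/155)*1224 = -3672 + 2448*I*√119195/155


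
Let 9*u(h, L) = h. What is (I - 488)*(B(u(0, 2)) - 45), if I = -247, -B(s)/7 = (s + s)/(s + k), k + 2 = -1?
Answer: 33075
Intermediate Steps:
k = -3 (k = -2 - 1 = -3)
u(h, L) = h/9
B(s) = -14*s/(-3 + s) (B(s) = -7*(s + s)/(s - 3) = -7*2*s/(-3 + s) = -14*s/(-3 + s))
(I - 488)*(B(u(0, 2)) - 45) = (-247 - 488)*(-14*(⅑)*0/(-3 + (⅑)*0) - 45) = -735*(-14*0/(-3 + 0) - 45) = -735*(-14*0/(-3) - 45) = -735*(-14*0*(-⅓) - 45) = -735*(0 - 45) = -735*(-45) = 33075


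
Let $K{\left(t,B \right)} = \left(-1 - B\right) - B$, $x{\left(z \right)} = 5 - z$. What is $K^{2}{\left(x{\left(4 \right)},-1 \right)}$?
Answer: $1$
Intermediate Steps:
$K{\left(t,B \right)} = -1 - 2 B$
$K^{2}{\left(x{\left(4 \right)},-1 \right)} = \left(-1 - -2\right)^{2} = \left(-1 + 2\right)^{2} = 1^{2} = 1$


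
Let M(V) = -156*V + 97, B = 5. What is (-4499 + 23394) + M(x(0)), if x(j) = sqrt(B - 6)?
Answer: 18992 - 156*I ≈ 18992.0 - 156.0*I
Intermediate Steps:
x(j) = I (x(j) = sqrt(5 - 6) = sqrt(-1) = I)
M(V) = 97 - 156*V
(-4499 + 23394) + M(x(0)) = (-4499 + 23394) + (97 - 156*I) = 18895 + (97 - 156*I) = 18992 - 156*I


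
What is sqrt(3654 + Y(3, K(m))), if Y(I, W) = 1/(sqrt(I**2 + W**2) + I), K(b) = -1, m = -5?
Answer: sqrt(10963 + 3654*sqrt(10))/sqrt(3 + sqrt(10)) ≈ 60.450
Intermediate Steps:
Y(I, W) = 1/(I + sqrt(I**2 + W**2))
sqrt(3654 + Y(3, K(m))) = sqrt(3654 + 1/(3 + sqrt(3**2 + (-1)**2))) = sqrt(3654 + 1/(3 + sqrt(9 + 1))) = sqrt(3654 + 1/(3 + sqrt(10)))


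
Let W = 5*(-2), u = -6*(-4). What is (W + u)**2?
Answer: 196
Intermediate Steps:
u = 24
W = -10
(W + u)**2 = (-10 + 24)**2 = 14**2 = 196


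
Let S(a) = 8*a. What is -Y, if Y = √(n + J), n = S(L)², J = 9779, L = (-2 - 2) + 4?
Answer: -√9779 ≈ -98.889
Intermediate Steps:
L = 0 (L = -4 + 4 = 0)
n = 0 (n = (8*0)² = 0² = 0)
Y = √9779 (Y = √(0 + 9779) = √9779 ≈ 98.889)
-Y = -√9779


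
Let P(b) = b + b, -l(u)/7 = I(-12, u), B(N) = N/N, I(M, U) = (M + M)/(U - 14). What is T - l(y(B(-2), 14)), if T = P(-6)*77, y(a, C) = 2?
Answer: -910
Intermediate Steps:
I(M, U) = 2*M/(-14 + U) (I(M, U) = (2*M)/(-14 + U) = 2*M/(-14 + U))
B(N) = 1
l(u) = 168/(-14 + u) (l(u) = -14*(-12)/(-14 + u) = -(-168)/(-14 + u) = 168/(-14 + u))
P(b) = 2*b
T = -924 (T = (2*(-6))*77 = -12*77 = -924)
T - l(y(B(-2), 14)) = -924 - 168/(-14 + 2) = -924 - 168/(-12) = -924 - 168*(-1)/12 = -924 - 1*(-14) = -924 + 14 = -910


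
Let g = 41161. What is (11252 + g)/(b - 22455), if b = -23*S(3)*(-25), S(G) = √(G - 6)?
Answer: -78462261/33681260 - 401833*I*√3/6736252 ≈ -2.3296 - 0.10332*I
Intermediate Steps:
S(G) = √(-6 + G)
b = 575*I*√3 (b = -23*√(-6 + 3)*(-25) = -23*I*√3*(-25) = 575*I*√3 ≈ 995.93*I)
(11252 + g)/(b - 22455) = (11252 + 41161)/(575*I*√3 - 22455) = 52413/(-22455 + 575*I*√3)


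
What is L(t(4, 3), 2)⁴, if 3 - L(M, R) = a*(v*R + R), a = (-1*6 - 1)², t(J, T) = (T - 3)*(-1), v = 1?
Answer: 1387488001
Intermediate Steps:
t(J, T) = 3 - T (t(J, T) = (-3 + T)*(-1) = 3 - T)
a = 49 (a = (-6 - 1)² = (-7)² = 49)
L(M, R) = 3 - 98*R (L(M, R) = 3 - 49*(1*R + R) = 3 - 49*(R + R) = 3 - 49*2*R = 3 - 98*R)
L(t(4, 3), 2)⁴ = (3 - 98*2)⁴ = (3 - 196)⁴ = (-193)⁴ = 1387488001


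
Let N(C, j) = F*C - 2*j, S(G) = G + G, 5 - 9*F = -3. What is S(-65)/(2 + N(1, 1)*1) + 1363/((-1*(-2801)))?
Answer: -1633133/11204 ≈ -145.76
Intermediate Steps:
F = 8/9 (F = 5/9 - ⅑*(-3) = 5/9 + ⅓ = 8/9 ≈ 0.88889)
S(G) = 2*G
N(C, j) = -2*j + 8*C/9 (N(C, j) = 8*C/9 - 2*j = -2*j + 8*C/9)
S(-65)/(2 + N(1, 1)*1) + 1363/((-1*(-2801))) = (2*(-65))/(2 + (-2*1 + (8/9)*1)*1) + 1363/((-1*(-2801))) = -130/(2 + (-2 + 8/9)*1) + 1363/2801 = -130/(2 - 10/9*1) + 1363*(1/2801) = -130/(2 - 10/9) + 1363/2801 = -130/8/9 + 1363/2801 = -130*9/8 + 1363/2801 = -585/4 + 1363/2801 = -1633133/11204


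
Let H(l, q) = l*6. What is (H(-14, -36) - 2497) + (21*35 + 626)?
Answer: -1220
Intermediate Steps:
H(l, q) = 6*l
(H(-14, -36) - 2497) + (21*35 + 626) = (6*(-14) - 2497) + (21*35 + 626) = (-84 - 2497) + (735 + 626) = -2581 + 1361 = -1220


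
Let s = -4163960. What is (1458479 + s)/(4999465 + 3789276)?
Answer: -2705481/8788741 ≈ -0.30783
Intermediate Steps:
(1458479 + s)/(4999465 + 3789276) = (1458479 - 4163960)/(4999465 + 3789276) = -2705481/8788741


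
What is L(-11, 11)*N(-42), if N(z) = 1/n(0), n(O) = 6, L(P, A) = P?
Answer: -11/6 ≈ -1.8333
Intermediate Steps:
N(z) = 1/6
L(-11, 11)*N(-42) = -11*1/6 = -11/6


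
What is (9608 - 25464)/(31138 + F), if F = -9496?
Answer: -7928/10821 ≈ -0.73265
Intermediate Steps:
(9608 - 25464)/(31138 + F) = (9608 - 25464)/(31138 - 9496) = -15856/21642 = -15856*1/21642 = -7928/10821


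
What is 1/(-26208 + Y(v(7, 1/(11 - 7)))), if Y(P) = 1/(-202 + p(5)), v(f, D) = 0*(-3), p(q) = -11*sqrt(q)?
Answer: -1053535594/27611066141569 - 11*sqrt(5)/27611066141569 ≈ -3.8156e-5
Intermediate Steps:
v(f, D) = 0
Y(P) = 1/(-202 - 11*sqrt(5))
1/(-26208 + Y(v(7, 1/(11 - 7)))) = 1/(-26208 + (-202/40199 + 11*sqrt(5)/40199)) = 1/(-1053535594/40199 + 11*sqrt(5)/40199)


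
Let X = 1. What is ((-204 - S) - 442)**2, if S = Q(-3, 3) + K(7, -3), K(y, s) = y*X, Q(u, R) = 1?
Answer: 427716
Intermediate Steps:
K(y, s) = y (K(y, s) = y*1 = y)
S = 8 (S = 1 + 7 = 8)
((-204 - S) - 442)**2 = ((-204 - 1*8) - 442)**2 = ((-204 - 8) - 442)**2 = (-212 - 442)**2 = (-654)**2 = 427716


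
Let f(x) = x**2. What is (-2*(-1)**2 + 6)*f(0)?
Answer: 0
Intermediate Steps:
(-2*(-1)**2 + 6)*f(0) = (-2*(-1)**2 + 6)*0**2 = (-2*1 + 6)*0 = (-2 + 6)*0 = 4*0 = 0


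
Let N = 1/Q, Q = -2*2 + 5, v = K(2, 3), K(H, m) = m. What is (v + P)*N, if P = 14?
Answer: 17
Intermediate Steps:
v = 3
Q = 1 (Q = -4 + 5 = 1)
N = 1 (N = 1/1 = 1)
(v + P)*N = (3 + 14)*1 = 17*1 = 17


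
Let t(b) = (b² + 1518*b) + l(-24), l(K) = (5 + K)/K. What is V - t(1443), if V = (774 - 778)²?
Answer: -102544987/24 ≈ -4.2727e+6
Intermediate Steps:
l(K) = (5 + K)/K
t(b) = 19/24 + b² + 1518*b (t(b) = (b² + 1518*b) + (5 - 24)/(-24) = (b² + 1518*b) - 1/24*(-19) = (b² + 1518*b) + 19/24 = 19/24 + b² + 1518*b)
V = 16 (V = (-4)² = 16)
V - t(1443) = 16 - (19/24 + 1443² + 1518*1443) = 16 - (19/24 + 2082249 + 2190474) = 16 - 1*102545371/24 = 16 - 102545371/24 = -102544987/24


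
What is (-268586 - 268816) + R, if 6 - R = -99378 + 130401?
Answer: -568419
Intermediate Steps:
R = -31017 (R = 6 - (-99378 + 130401) = 6 - 1*31023 = 6 - 31023 = -31017)
(-268586 - 268816) + R = (-268586 - 268816) - 31017 = -537402 - 31017 = -568419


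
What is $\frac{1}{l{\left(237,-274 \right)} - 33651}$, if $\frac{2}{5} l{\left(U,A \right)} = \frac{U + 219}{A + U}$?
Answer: $- \frac{37}{1246227} \approx -2.969 \cdot 10^{-5}$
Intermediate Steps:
$l{\left(U,A \right)} = \frac{5 \left(219 + U\right)}{2 \left(A + U\right)}$ ($l{\left(U,A \right)} = \frac{5 \frac{U + 219}{A + U}}{2} = \frac{5 \frac{219 + U}{A + U}}{2} = \frac{5 \left(219 + U\right)}{2 \left(A + U\right)}$)
$\frac{1}{l{\left(237,-274 \right)} - 33651} = \frac{1}{\frac{5 \left(219 + 237\right)}{2 \left(-274 + 237\right)} - 33651} = \frac{1}{\frac{5}{2} \frac{1}{-37} \cdot 456 - 33651} = \frac{1}{\frac{5}{2} \left(- \frac{1}{37}\right) 456 - 33651} = \frac{1}{- \frac{1140}{37} - 33651} = \frac{1}{- \frac{1246227}{37}} = - \frac{37}{1246227}$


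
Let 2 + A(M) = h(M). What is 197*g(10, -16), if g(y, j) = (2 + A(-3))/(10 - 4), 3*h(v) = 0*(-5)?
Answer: 0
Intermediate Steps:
h(v) = 0 (h(v) = (0*(-5))/3 = (⅓)*0 = 0)
A(M) = -2 (A(M) = -2 + 0 = -2)
g(y, j) = 0 (g(y, j) = (2 - 2)/(10 - 4) = 0/6 = 0*(⅙) = 0)
197*g(10, -16) = 197*0 = 0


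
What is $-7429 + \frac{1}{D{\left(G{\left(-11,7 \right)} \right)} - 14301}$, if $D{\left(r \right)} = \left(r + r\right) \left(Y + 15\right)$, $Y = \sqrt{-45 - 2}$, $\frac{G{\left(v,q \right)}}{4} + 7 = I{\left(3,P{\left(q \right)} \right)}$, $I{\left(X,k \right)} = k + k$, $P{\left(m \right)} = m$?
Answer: $- \frac{192459828734}{25906559} - \frac{8 i \sqrt{47}}{25906559} \approx -7429.0 - 2.117 \cdot 10^{-6} i$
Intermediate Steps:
$I{\left(X,k \right)} = 2 k$
$G{\left(v,q \right)} = -28 + 8 q$ ($G{\left(v,q \right)} = -28 + 4 \cdot 2 q = -28 + 8 q$)
$Y = i \sqrt{47}$ ($Y = \sqrt{-47} = i \sqrt{47} \approx 6.8557 i$)
$D{\left(r \right)} = 2 r \left(15 + i \sqrt{47}\right)$ ($D{\left(r \right)} = \left(r + r\right) \left(i \sqrt{47} + 15\right) = 2 r \left(15 + i \sqrt{47}\right)$)
$-7429 + \frac{1}{D{\left(G{\left(-11,7 \right)} \right)} - 14301} = -7429 + \frac{1}{2 \left(-28 + 8 \cdot 7\right) \left(15 + i \sqrt{47}\right) - 14301} = -7429 + \frac{1}{2 \left(-28 + 56\right) \left(15 + i \sqrt{47}\right) - 14301} = -7429 + \frac{1}{2 \cdot 28 \left(15 + i \sqrt{47}\right) - 14301} = -7429 + \frac{1}{\left(840 + 56 i \sqrt{47}\right) - 14301} = -7429 + \frac{1}{-13461 + 56 i \sqrt{47}}$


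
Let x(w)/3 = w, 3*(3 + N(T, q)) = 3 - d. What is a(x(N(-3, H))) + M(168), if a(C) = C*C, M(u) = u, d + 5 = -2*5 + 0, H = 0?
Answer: 249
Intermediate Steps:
d = -15 (d = -5 + (-2*5 + 0) = -5 + (-10 + 0) = -5 - 10 = -15)
N(T, q) = 3 (N(T, q) = -3 + (3 - 1*(-15))/3 = -3 + (3 + 15)/3 = -3 + (⅓)*18 = -3 + 6 = 3)
x(w) = 3*w
a(C) = C²
a(x(N(-3, H))) + M(168) = (3*3)² + 168 = 9² + 168 = 81 + 168 = 249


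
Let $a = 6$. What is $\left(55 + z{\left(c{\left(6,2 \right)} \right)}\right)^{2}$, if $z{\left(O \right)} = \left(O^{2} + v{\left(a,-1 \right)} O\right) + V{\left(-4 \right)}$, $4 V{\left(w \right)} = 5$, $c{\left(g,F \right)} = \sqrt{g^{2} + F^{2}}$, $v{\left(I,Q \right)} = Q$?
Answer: $\frac{148865}{16} - 385 \sqrt{10} \approx 8086.6$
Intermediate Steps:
$c{\left(g,F \right)} = \sqrt{F^{2} + g^{2}}$
$V{\left(w \right)} = \frac{5}{4}$ ($V{\left(w \right)} = \frac{1}{4} \cdot 5 = \frac{5}{4}$)
$z{\left(O \right)} = \frac{5}{4} + O^{2} - O$ ($z{\left(O \right)} = \left(O^{2} - O\right) + \frac{5}{4} = \frac{5}{4} + O^{2} - O$)
$\left(55 + z{\left(c{\left(6,2 \right)} \right)}\right)^{2} = \left(55 + \left(\frac{5}{4} + \left(\sqrt{2^{2} + 6^{2}}\right)^{2} - \sqrt{2^{2} + 6^{2}}\right)\right)^{2} = \left(55 + \left(\frac{5}{4} + \left(\sqrt{4 + 36}\right)^{2} - \sqrt{4 + 36}\right)\right)^{2} = \left(55 + \left(\frac{5}{4} + \left(\sqrt{40}\right)^{2} - \sqrt{40}\right)\right)^{2} = \left(55 + \left(\frac{5}{4} + \left(2 \sqrt{10}\right)^{2} - 2 \sqrt{10}\right)\right)^{2} = \left(55 + \left(\frac{5}{4} + 40 - 2 \sqrt{10}\right)\right)^{2} = \left(55 + \left(\frac{165}{4} - 2 \sqrt{10}\right)\right)^{2} = \left(\frac{385}{4} - 2 \sqrt{10}\right)^{2}$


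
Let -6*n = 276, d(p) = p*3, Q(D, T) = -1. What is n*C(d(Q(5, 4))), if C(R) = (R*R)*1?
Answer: -414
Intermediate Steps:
d(p) = 3*p
n = -46 (n = -1/6*276 = -46)
C(R) = R**2 (C(R) = R**2*1 = R**2)
n*C(d(Q(5, 4))) = -46*(3*(-1))**2 = -46*(-3)**2 = -46*9 = -414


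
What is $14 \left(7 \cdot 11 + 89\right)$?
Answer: $2324$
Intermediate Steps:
$14 \left(7 \cdot 11 + 89\right) = 14 \left(77 + 89\right) = 14 \cdot 166 = 2324$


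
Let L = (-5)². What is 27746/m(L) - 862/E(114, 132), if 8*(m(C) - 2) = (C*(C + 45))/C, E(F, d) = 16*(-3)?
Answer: 2682149/1032 ≈ 2599.0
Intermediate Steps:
E(F, d) = -48
L = 25
m(C) = 61/8 + C/8 (m(C) = 2 + ((C*(C + 45))/C)/8 = 2 + ((C*(45 + C))/C)/8 = 2 + (45 + C)/8 = 2 + (45/8 + C/8) = 61/8 + C/8)
27746/m(L) - 862/E(114, 132) = 27746/(61/8 + (⅛)*25) - 862/(-48) = 27746/(61/8 + 25/8) - 862*(-1/48) = 27746/(43/4) + 431/24 = 27746*(4/43) + 431/24 = 110984/43 + 431/24 = 2682149/1032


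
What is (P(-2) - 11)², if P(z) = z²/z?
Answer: 169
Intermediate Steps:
P(z) = z
(P(-2) - 11)² = (-2 - 11)² = (-13)² = 169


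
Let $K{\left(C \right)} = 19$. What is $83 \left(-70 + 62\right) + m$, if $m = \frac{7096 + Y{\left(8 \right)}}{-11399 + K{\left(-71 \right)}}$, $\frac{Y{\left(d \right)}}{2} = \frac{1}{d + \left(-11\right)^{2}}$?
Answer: $- \frac{487840333}{734010} \approx -664.62$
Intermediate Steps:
$Y{\left(d \right)} = \frac{2}{121 + d}$ ($Y{\left(d \right)} = \frac{2}{d + \left(-11\right)^{2}} = \frac{2}{d + 121} = \frac{2}{121 + d}$)
$m = - \frac{457693}{734010}$ ($m = \frac{7096 + \frac{2}{121 + 8}}{-11399 + 19} = \frac{7096 + \frac{2}{129}}{-11380} = \left(7096 + 2 \cdot \frac{1}{129}\right) \left(- \frac{1}{11380}\right) = \left(7096 + \frac{2}{129}\right) \left(- \frac{1}{11380}\right) = \frac{915386}{129} \left(- \frac{1}{11380}\right) = - \frac{457693}{734010} \approx -0.62355$)
$83 \left(-70 + 62\right) + m = 83 \left(-70 + 62\right) - \frac{457693}{734010} = 83 \left(-8\right) - \frac{457693}{734010} = -664 - \frac{457693}{734010} = - \frac{487840333}{734010}$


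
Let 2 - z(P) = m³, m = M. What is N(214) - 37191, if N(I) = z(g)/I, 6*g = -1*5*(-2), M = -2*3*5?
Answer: -3965936/107 ≈ -37065.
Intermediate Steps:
M = -30 (M = -6*5 = -30)
m = -30
g = 5/3 (g = (-1*5*(-2))/6 = (-5*(-2))/6 = (⅙)*10 = 5/3 ≈ 1.6667)
z(P) = 27002 (z(P) = 2 - 1*(-30)³ = 2 - 1*(-27000) = 2 + 27000 = 27002)
N(I) = 27002/I
N(214) - 37191 = 27002/214 - 37191 = 27002*(1/214) - 37191 = 13501/107 - 37191 = -3965936/107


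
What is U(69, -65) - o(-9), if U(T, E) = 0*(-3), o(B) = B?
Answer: 9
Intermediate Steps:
U(T, E) = 0
U(69, -65) - o(-9) = 0 - 1*(-9) = 0 + 9 = 9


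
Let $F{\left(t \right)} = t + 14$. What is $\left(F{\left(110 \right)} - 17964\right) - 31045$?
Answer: $-48885$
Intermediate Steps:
$F{\left(t \right)} = 14 + t$
$\left(F{\left(110 \right)} - 17964\right) - 31045 = \left(\left(14 + 110\right) - 17964\right) - 31045 = \left(124 - 17964\right) - 31045 = -17840 - 31045 = -48885$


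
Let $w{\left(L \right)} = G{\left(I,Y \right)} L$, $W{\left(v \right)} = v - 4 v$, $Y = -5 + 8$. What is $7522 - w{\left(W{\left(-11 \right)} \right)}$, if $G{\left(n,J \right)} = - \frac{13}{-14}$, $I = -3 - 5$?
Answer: $\frac{104879}{14} \approx 7491.4$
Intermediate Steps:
$Y = 3$
$W{\left(v \right)} = - 3 v$
$I = -8$
$G{\left(n,J \right)} = \frac{13}{14}$ ($G{\left(n,J \right)} = \left(-13\right) \left(- \frac{1}{14}\right) = \frac{13}{14}$)
$w{\left(L \right)} = \frac{13 L}{14}$
$7522 - w{\left(W{\left(-11 \right)} \right)} = 7522 - \frac{13 \left(\left(-3\right) \left(-11\right)\right)}{14} = 7522 - \frac{13}{14} \cdot 33 = 7522 - \frac{429}{14} = \frac{104879}{14}$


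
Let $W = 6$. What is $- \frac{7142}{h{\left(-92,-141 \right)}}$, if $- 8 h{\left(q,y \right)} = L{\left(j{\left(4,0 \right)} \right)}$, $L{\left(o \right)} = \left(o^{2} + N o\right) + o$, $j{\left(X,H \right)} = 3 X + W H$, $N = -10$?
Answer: $\frac{14284}{9} \approx 1587.1$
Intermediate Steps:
$j{\left(X,H \right)} = 3 X + 6 H$
$L{\left(o \right)} = o^{2} - 9 o$ ($L{\left(o \right)} = \left(o^{2} - 10 o\right) + o = o^{2} - 9 o$)
$h{\left(q,y \right)} = - \frac{9}{2}$ ($h{\left(q,y \right)} = - \frac{\left(3 \cdot 4 + 6 \cdot 0\right) \left(-9 + \left(3 \cdot 4 + 6 \cdot 0\right)\right)}{8} = - \frac{\left(12 + 0\right) \left(-9 + \left(12 + 0\right)\right)}{8} = - \frac{12 \left(-9 + 12\right)}{8} = - \frac{12 \cdot 3}{8} = \left(- \frac{1}{8}\right) 36 = - \frac{9}{2}$)
$- \frac{7142}{h{\left(-92,-141 \right)}} = - \frac{7142}{- \frac{9}{2}} = \left(-7142\right) \left(- \frac{2}{9}\right) = \frac{14284}{9}$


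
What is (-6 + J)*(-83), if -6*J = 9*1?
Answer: 1245/2 ≈ 622.50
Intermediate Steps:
J = -3/2 ≈ -1.5000
(-6 + J)*(-83) = (-6 - 3/2)*(-83) = -15/2*(-83) = 1245/2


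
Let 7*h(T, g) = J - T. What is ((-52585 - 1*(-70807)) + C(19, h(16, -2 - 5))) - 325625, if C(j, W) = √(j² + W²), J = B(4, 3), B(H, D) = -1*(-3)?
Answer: -307403 + √17858/7 ≈ -3.0738e+5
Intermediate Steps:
B(H, D) = 3
J = 3
h(T, g) = 3/7 - T/7 (h(T, g) = (3 - T)/7 = 3/7 - T/7)
C(j, W) = √(W² + j²)
((-52585 - 1*(-70807)) + C(19, h(16, -2 - 5))) - 325625 = ((-52585 - 1*(-70807)) + √((3/7 - ⅐*16)² + 19²)) - 325625 = ((-52585 + 70807) + √((3/7 - 16/7)² + 361)) - 325625 = (18222 + √((-13/7)² + 361)) - 325625 = (18222 + √(169/49 + 361)) - 325625 = (18222 + √(17858/49)) - 325625 = (18222 + √17858/7) - 325625 = -307403 + √17858/7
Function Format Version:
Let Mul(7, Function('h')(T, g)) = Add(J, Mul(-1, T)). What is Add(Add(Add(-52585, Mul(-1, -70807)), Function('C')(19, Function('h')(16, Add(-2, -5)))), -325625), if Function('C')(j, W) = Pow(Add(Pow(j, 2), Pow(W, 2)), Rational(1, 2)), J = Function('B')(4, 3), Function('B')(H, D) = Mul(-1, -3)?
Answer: Add(-307403, Mul(Rational(1, 7), Pow(17858, Rational(1, 2)))) ≈ -3.0738e+5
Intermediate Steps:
Function('B')(H, D) = 3
J = 3
Function('h')(T, g) = Add(Rational(3, 7), Mul(Rational(-1, 7), T)) (Function('h')(T, g) = Mul(Rational(1, 7), Add(3, Mul(-1, T))) = Add(Rational(3, 7), Mul(Rational(-1, 7), T)))
Function('C')(j, W) = Pow(Add(Pow(W, 2), Pow(j, 2)), Rational(1, 2))
Add(Add(Add(-52585, Mul(-1, -70807)), Function('C')(19, Function('h')(16, Add(-2, -5)))), -325625) = Add(Add(Add(-52585, Mul(-1, -70807)), Pow(Add(Pow(Add(Rational(3, 7), Mul(Rational(-1, 7), 16)), 2), Pow(19, 2)), Rational(1, 2))), -325625) = Add(Add(Add(-52585, 70807), Pow(Add(Pow(Add(Rational(3, 7), Rational(-16, 7)), 2), 361), Rational(1, 2))), -325625) = Add(Add(18222, Pow(Add(Pow(Rational(-13, 7), 2), 361), Rational(1, 2))), -325625) = Add(Add(18222, Pow(Add(Rational(169, 49), 361), Rational(1, 2))), -325625) = Add(Add(18222, Pow(Rational(17858, 49), Rational(1, 2))), -325625) = Add(Add(18222, Mul(Rational(1, 7), Pow(17858, Rational(1, 2)))), -325625) = Add(-307403, Mul(Rational(1, 7), Pow(17858, Rational(1, 2))))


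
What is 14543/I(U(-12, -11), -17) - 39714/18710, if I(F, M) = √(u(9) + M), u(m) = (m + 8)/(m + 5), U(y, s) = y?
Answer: -19857/9355 - 14543*I*√3094/221 ≈ -2.1226 - 3660.3*I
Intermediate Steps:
u(m) = (8 + m)/(5 + m)
I(F, M) = √(17/14 + M) (I(F, M) = √((8 + 9)/(5 + 9) + M) = √(17/14 + M))
14543/I(U(-12, -11), -17) - 39714/18710 = 14543/((√(238 + 196*(-17))/14)) - 39714/18710 = 14543/((√(238 - 3332)/14)) - 39714*1/18710 = 14543/((√(-3094)/14)) - 19857/9355 = 14543/(((I*√3094)/14)) - 19857/9355 = 14543/((I*√3094/14)) - 19857/9355 = 14543*(-I*√3094/221) - 19857/9355 = -14543*I*√3094/221 - 19857/9355 = -19857/9355 - 14543*I*√3094/221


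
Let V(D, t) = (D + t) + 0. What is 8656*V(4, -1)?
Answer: 25968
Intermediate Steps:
V(D, t) = D + t
8656*V(4, -1) = 8656*(4 - 1) = 8656*3 = 25968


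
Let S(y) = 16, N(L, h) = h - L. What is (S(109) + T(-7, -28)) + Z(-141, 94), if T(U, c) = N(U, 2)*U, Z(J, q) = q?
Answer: 47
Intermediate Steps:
T(U, c) = U*(2 - U) (T(U, c) = (2 - U)*U = U*(2 - U))
(S(109) + T(-7, -28)) + Z(-141, 94) = (16 - 7*(2 - 1*(-7))) + 94 = (16 - 7*(2 + 7)) + 94 = (16 - 7*9) + 94 = (16 - 63) + 94 = -47 + 94 = 47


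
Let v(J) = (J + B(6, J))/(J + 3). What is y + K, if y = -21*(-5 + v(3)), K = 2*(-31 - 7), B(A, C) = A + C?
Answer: -13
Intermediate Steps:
K = -76 (K = 2*(-38) = -76)
v(J) = (6 + 2*J)/(3 + J) (v(J) = (J + (6 + J))/(J + 3) = (6 + 2*J)/(3 + J))
y = 63 (y = -21*(-5 + 2) = -21*(-3) = 63)
y + K = 63 - 76 = -13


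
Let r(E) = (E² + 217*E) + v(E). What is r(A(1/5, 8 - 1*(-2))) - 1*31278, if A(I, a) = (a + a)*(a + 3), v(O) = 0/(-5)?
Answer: 92742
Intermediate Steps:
v(O) = 0 (v(O) = 0*(-⅕) = 0)
A(I, a) = 2*a*(3 + a) (A(I, a) = (2*a)*(3 + a) = 2*a*(3 + a))
r(E) = E² + 217*E (r(E) = (E² + 217*E) + 0 = E² + 217*E)
r(A(1/5, 8 - 1*(-2))) - 1*31278 = (2*(8 - 1*(-2))*(3 + (8 - 1*(-2))))*(217 + 2*(8 - 1*(-2))*(3 + (8 - 1*(-2)))) - 1*31278 = (2*(8 + 2)*(3 + (8 + 2)))*(217 + 2*(8 + 2)*(3 + (8 + 2))) - 31278 = (2*10*(3 + 10))*(217 + 2*10*(3 + 10)) - 31278 = (2*10*13)*(217 + 2*10*13) - 31278 = 260*(217 + 260) - 31278 = 260*477 - 31278 = 124020 - 31278 = 92742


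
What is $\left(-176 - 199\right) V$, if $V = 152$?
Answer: $-57000$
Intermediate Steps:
$\left(-176 - 199\right) V = \left(-176 - 199\right) 152 = \left(-375\right) 152 = -57000$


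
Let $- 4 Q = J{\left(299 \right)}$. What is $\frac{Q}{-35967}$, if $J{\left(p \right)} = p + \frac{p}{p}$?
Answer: $\frac{25}{11989} \approx 0.0020852$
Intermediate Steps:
$J{\left(p \right)} = 1 + p$ ($J{\left(p \right)} = p + 1 = 1 + p$)
$Q = -75$ ($Q = - \frac{1 + 299}{4} = \left(- \frac{1}{4}\right) 300 = -75$)
$\frac{Q}{-35967} = - \frac{75}{-35967} = \left(-75\right) \left(- \frac{1}{35967}\right) = \frac{25}{11989}$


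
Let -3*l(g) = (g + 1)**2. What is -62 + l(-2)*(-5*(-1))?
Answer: -191/3 ≈ -63.667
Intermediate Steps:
l(g) = -(1 + g)**2/3 (l(g) = -(g + 1)**2/3 = -(1 + g)**2/3)
-62 + l(-2)*(-5*(-1)) = -62 + (-(1 - 2)**2/3)*(-5*(-1)) = -62 - 1/3*(-1)**2*5 = -62 - 1/3*1*5 = -62 - 1/3*5 = -62 - 5/3 = -191/3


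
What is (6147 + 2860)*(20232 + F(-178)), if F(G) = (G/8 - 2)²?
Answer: 3000420847/16 ≈ 1.8753e+8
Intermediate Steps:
F(G) = (-2 + G/8)² (F(G) = (G*(⅛) - 2)² = (G/8 - 2)² = (-2 + G/8)²)
(6147 + 2860)*(20232 + F(-178)) = (6147 + 2860)*(20232 + (-16 - 178)²/64) = 9007*(20232 + (1/64)*(-194)²) = 9007*(20232 + (1/64)*37636) = 9007*(20232 + 9409/16) = 9007*(333121/16) = 3000420847/16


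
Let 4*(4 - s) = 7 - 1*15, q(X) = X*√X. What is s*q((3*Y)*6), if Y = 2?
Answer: 1296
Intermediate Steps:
q(X) = X^(3/2)
s = 6 (s = 4 - (7 - 1*15)/4 = 4 - (7 - 15)/4 = 4 - ¼*(-8) = 4 + 2 = 6)
s*q((3*Y)*6) = 6*((3*2)*6)^(3/2) = 6*(6*6)^(3/2) = 6*36^(3/2) = 6*216 = 1296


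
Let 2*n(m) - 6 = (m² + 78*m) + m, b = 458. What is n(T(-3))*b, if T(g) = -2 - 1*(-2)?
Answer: 1374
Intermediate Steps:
T(g) = 0 (T(g) = -2 + 2 = 0)
n(m) = 3 + m²/2 + 79*m/2 (n(m) = 3 + ((m² + 78*m) + m)/2 = 3 + (m² + 79*m)/2 = 3 + (m²/2 + 79*m/2) = 3 + m²/2 + 79*m/2)
n(T(-3))*b = (3 + (½)*0² + (79/2)*0)*458 = (3 + (½)*0 + 0)*458 = (3 + 0 + 0)*458 = 3*458 = 1374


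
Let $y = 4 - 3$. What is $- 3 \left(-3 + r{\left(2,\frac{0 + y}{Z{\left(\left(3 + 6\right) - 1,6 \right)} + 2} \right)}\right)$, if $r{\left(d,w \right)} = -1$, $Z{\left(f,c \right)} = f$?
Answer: $12$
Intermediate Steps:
$y = 1$ ($y = 4 - 3 = 1$)
$- 3 \left(-3 + r{\left(2,\frac{0 + y}{Z{\left(\left(3 + 6\right) - 1,6 \right)} + 2} \right)}\right) = - 3 \left(-3 - 1\right) = \left(-3\right) \left(-4\right) = 12$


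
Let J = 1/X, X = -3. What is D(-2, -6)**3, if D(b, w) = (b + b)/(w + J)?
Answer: 1728/6859 ≈ 0.25193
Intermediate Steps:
J = -1/3 (J = 1/(-3) = -1/3 ≈ -0.33333)
D(b, w) = 2*b/(-1/3 + w) (D(b, w) = (b + b)/(w - 1/3) = (2*b)/(-1/3 + w) = 2*b/(-1/3 + w))
D(-2, -6)**3 = (6*(-2)/(-1 + 3*(-6)))**3 = (6*(-2)/(-1 - 18))**3 = (6*(-2)/(-19))**3 = (6*(-2)*(-1/19))**3 = (12/19)**3 = 1728/6859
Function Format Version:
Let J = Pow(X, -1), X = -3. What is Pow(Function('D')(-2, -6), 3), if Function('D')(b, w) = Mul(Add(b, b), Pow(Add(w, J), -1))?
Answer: Rational(1728, 6859) ≈ 0.25193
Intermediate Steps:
J = Rational(-1, 3) (J = Pow(-3, -1) = Rational(-1, 3) ≈ -0.33333)
Function('D')(b, w) = Mul(2, b, Pow(Add(Rational(-1, 3), w), -1)) (Function('D')(b, w) = Mul(Add(b, b), Pow(Add(w, Rational(-1, 3)), -1)) = Mul(Mul(2, b), Pow(Add(Rational(-1, 3), w), -1)) = Mul(2, b, Pow(Add(Rational(-1, 3), w), -1)))
Pow(Function('D')(-2, -6), 3) = Pow(Mul(6, -2, Pow(Add(-1, Mul(3, -6)), -1)), 3) = Pow(Mul(6, -2, Pow(Add(-1, -18), -1)), 3) = Pow(Mul(6, -2, Pow(-19, -1)), 3) = Pow(Mul(6, -2, Rational(-1, 19)), 3) = Pow(Rational(12, 19), 3) = Rational(1728, 6859)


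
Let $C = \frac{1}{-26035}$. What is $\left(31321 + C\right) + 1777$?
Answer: $\frac{861706429}{26035} \approx 33098.0$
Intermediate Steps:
$C = - \frac{1}{26035} \approx -3.841 \cdot 10^{-5}$
$\left(31321 + C\right) + 1777 = \left(31321 - \frac{1}{26035}\right) + 1777 = \frac{815442234}{26035} + 1777 = \frac{861706429}{26035}$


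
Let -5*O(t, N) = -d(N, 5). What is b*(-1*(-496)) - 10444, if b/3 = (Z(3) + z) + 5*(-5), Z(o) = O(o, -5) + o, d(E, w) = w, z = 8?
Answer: -29788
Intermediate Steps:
O(t, N) = 1 (O(t, N) = -(-1)*5/5 = -1/5*(-5) = 1)
Z(o) = 1 + o
b = -39 (b = 3*(((1 + 3) + 8) + 5*(-5)) = 3*((4 + 8) - 25) = 3*(12 - 25) = 3*(-13) = -39)
b*(-1*(-496)) - 10444 = -(-39)*(-496) - 10444 = -39*496 - 10444 = -19344 - 10444 = -29788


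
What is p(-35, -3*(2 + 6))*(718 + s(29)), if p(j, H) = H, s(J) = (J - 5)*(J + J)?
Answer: -50640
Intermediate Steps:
s(J) = 2*J*(-5 + J) (s(J) = (-5 + J)*(2*J) = 2*J*(-5 + J))
p(-35, -3*(2 + 6))*(718 + s(29)) = (-3*(2 + 6))*(718 + 2*29*(-5 + 29)) = (-3*8)*(718 + 2*29*24) = -24*(718 + 1392) = -24*2110 = -50640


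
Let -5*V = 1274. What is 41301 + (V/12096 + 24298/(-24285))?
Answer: 288855352927/6994080 ≈ 41300.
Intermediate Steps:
V = -1274/5 (V = -⅕*1274 = -1274/5 ≈ -254.80)
41301 + (V/12096 + 24298/(-24285)) = 41301 + (-1274/5/12096 + 24298/(-24285)) = 41301 + (-1274/5*1/12096 + 24298*(-1/24285)) = 41301 + (-91/4320 - 24298/24285) = 41301 - 7145153/6994080 = 288855352927/6994080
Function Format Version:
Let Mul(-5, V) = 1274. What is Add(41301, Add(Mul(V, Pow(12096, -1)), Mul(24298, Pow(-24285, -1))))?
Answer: Rational(288855352927, 6994080) ≈ 41300.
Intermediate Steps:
V = Rational(-1274, 5) (V = Mul(Rational(-1, 5), 1274) = Rational(-1274, 5) ≈ -254.80)
Add(41301, Add(Mul(V, Pow(12096, -1)), Mul(24298, Pow(-24285, -1)))) = Add(41301, Add(Mul(Rational(-1274, 5), Pow(12096, -1)), Mul(24298, Pow(-24285, -1)))) = Add(41301, Add(Mul(Rational(-1274, 5), Rational(1, 12096)), Mul(24298, Rational(-1, 24285)))) = Add(41301, Add(Rational(-91, 4320), Rational(-24298, 24285))) = Add(41301, Rational(-7145153, 6994080)) = Rational(288855352927, 6994080)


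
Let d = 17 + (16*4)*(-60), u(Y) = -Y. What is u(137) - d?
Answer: 3686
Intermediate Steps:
d = -3823 (d = 17 + 64*(-60) = 17 - 3840 = -3823)
u(137) - d = -1*137 - 1*(-3823) = -137 + 3823 = 3686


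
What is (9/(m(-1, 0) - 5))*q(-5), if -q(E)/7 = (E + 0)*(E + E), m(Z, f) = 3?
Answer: 1575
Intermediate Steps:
q(E) = -14*E**2 (q(E) = -7*(E + 0)*(E + E) = -7*E*2*E = -14*E**2)
(9/(m(-1, 0) - 5))*q(-5) = (9/(3 - 5))*(-14*(-5)**2) = (9/(-2))*(-14*25) = -1/2*9*(-350) = -9/2*(-350) = 1575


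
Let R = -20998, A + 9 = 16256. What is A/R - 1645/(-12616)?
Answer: -85215221/132455384 ≈ -0.64335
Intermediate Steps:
A = 16247 (A = -9 + 16256 = 16247)
A/R - 1645/(-12616) = 16247/(-20998) - 1645/(-12616) = 16247*(-1/20998) - 1645*(-1/12616) = -16247/20998 + 1645/12616 = -85215221/132455384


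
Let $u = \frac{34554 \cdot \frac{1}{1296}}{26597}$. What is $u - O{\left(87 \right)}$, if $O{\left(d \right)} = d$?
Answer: $- \frac{499805065}{5744952} \approx -86.999$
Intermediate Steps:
$u = \frac{5759}{5744952}$ ($u = 34554 \cdot \frac{1}{1296} \cdot \frac{1}{26597} = \frac{5759}{216} \cdot \frac{1}{26597} = \frac{5759}{5744952} \approx 0.0010024$)
$u - O{\left(87 \right)} = \frac{5759}{5744952} - 87 = - \frac{499805065}{5744952}$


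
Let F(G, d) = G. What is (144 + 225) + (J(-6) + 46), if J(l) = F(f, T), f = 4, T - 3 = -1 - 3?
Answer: 419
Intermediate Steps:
T = -1 (T = 3 + (-1 - 3) = 3 - 4 = -1)
J(l) = 4
(144 + 225) + (J(-6) + 46) = (144 + 225) + (4 + 46) = 369 + 50 = 419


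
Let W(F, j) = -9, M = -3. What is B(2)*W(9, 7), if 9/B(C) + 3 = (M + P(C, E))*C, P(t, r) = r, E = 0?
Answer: 9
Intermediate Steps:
B(C) = 9/(-3 - 3*C) (B(C) = 9/(-3 + (-3 + 0)*C) = 9/(-3 - 3*C))
B(2)*W(9, 7) = (3/(-1 - 1*2))*(-9) = (3/(-1 - 2))*(-9) = (3/(-3))*(-9) = (3*(-1/3))*(-9) = -1*(-9) = 9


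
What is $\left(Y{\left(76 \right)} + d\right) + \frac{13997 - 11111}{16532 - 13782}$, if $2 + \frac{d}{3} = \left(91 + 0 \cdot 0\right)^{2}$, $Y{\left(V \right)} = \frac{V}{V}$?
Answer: $\frac{34153693}{1375} \approx 24839.0$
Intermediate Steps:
$Y{\left(V \right)} = 1$
$d = 24837$ ($d = -6 + 3 \left(91 + 0 \cdot 0\right)^{2} = -6 + 3 \left(91 + 0\right)^{2} = -6 + 3 \cdot 91^{2} = -6 + 3 \cdot 8281 = -6 + 24843 = 24837$)
$\left(Y{\left(76 \right)} + d\right) + \frac{13997 - 11111}{16532 - 13782} = \left(1 + 24837\right) + \frac{13997 - 11111}{16532 - 13782} = 24838 + \frac{2886}{2750} = 24838 + 2886 \cdot \frac{1}{2750} = 24838 + \frac{1443}{1375} = \frac{34153693}{1375}$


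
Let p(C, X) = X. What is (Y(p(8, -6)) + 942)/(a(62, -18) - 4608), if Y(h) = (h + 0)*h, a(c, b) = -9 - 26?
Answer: -978/4643 ≈ -0.21064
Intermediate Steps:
a(c, b) = -35
Y(h) = h² (Y(h) = h*h = h²)
(Y(p(8, -6)) + 942)/(a(62, -18) - 4608) = ((-6)² + 942)/(-35 - 4608) = (36 + 942)/(-4643) = 978*(-1/4643) = -978/4643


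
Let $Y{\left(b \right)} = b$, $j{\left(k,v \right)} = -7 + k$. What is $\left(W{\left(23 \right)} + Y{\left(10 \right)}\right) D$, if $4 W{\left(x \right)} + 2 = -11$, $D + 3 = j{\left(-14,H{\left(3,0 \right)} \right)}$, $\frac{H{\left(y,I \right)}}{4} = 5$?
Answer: $-162$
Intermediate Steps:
$H{\left(y,I \right)} = 20$ ($H{\left(y,I \right)} = 4 \cdot 5 = 20$)
$D = -24$ ($D = -3 - 21 = -24$)
$W{\left(x \right)} = - \frac{13}{4}$ ($W{\left(x \right)} = - \frac{1}{2} + \frac{1}{4} \left(-11\right) = - \frac{1}{2} - \frac{11}{4} = - \frac{13}{4}$)
$\left(W{\left(23 \right)} + Y{\left(10 \right)}\right) D = \left(- \frac{13}{4} + 10\right) \left(-24\right) = \frac{27}{4} \left(-24\right) = -162$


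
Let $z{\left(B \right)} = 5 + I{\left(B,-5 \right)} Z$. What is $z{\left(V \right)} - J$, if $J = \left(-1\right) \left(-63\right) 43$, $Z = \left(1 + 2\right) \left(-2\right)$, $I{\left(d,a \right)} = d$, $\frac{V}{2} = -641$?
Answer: $4988$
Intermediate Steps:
$V = -1282$ ($V = 2 \left(-641\right) = -1282$)
$Z = -6$ ($Z = 3 \left(-2\right) = -6$)
$z{\left(B \right)} = 5 - 6 B$ ($z{\left(B \right)} = 5 + B \left(-6\right) = 5 - 6 B$)
$J = 2709$ ($J = 63 \cdot 43 = 2709$)
$z{\left(V \right)} - J = \left(5 - -7692\right) - 2709 = \left(5 + 7692\right) - 2709 = 7697 - 2709 = 4988$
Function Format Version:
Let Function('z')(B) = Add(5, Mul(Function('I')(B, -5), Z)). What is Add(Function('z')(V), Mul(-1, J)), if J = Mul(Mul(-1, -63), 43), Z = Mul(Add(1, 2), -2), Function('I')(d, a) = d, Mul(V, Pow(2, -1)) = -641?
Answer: 4988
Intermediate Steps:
V = -1282 (V = Mul(2, -641) = -1282)
Z = -6 (Z = Mul(3, -2) = -6)
Function('z')(B) = Add(5, Mul(-6, B)) (Function('z')(B) = Add(5, Mul(B, -6)) = Add(5, Mul(-6, B)))
J = 2709 (J = Mul(63, 43) = 2709)
Add(Function('z')(V), Mul(-1, J)) = Add(Add(5, Mul(-6, -1282)), Mul(-1, 2709)) = Add(Add(5, 7692), -2709) = Add(7697, -2709) = 4988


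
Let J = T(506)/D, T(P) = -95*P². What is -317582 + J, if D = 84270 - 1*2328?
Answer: -13023813832/40971 ≈ -3.1788e+5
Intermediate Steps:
D = 81942 (D = 84270 - 2328 = 81942)
J = -12161710/40971 (J = -95*506²/81942 = -95*256036*(1/81942) = -24323420*1/81942 = -12161710/40971 ≈ -296.84)
-317582 + J = -317582 - 12161710/40971 = -13023813832/40971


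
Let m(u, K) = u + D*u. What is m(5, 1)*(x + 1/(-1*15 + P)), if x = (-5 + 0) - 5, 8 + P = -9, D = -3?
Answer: 1605/16 ≈ 100.31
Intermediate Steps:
m(u, K) = -2*u (m(u, K) = u - 3*u = -2*u)
P = -17 (P = -8 - 9 = -17)
x = -10 (x = -5 - 5 = -10)
m(5, 1)*(x + 1/(-1*15 + P)) = (-2*5)*(-10 + 1/(-1*15 - 17)) = -10*(-10 + 1/(-15 - 17)) = -10*(-10 + 1/(-32)) = -10*(-10 - 1/32) = -10*(-321/32) = 1605/16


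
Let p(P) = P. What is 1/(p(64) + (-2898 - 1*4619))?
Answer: -1/7453 ≈ -0.00013417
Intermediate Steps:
1/(p(64) + (-2898 - 1*4619)) = 1/(64 + (-2898 - 1*4619)) = 1/(64 + (-2898 - 4619)) = 1/(64 - 7517) = 1/(-7453) = -1/7453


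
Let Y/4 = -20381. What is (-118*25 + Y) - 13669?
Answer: -98143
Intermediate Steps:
Y = -81524 (Y = 4*(-20381) = -81524)
(-118*25 + Y) - 13669 = (-118*25 - 81524) - 13669 = (-2950 - 81524) - 13669 = -84474 - 13669 = -98143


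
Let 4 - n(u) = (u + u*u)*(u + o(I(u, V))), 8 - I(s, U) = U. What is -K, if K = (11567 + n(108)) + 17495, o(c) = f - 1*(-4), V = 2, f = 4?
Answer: 1336486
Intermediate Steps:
I(s, U) = 8 - U
o(c) = 8 (o(c) = 4 - 1*(-4) = 4 + 4 = 8)
n(u) = 4 - (8 + u)*(u + u**2) (n(u) = 4 - (u + u*u)*(u + 8) = 4 - (u + u**2)*(8 + u) = 4 - (8 + u)*(u + u**2))
K = -1336486 (K = (11567 + (4 - 1*108**3 - 9*108**2 - 8*108)) + 17495 = (11567 + (4 - 1*1259712 - 9*11664 - 864)) + 17495 = (11567 + (4 - 1259712 - 104976 - 864)) + 17495 = (11567 - 1365548) + 17495 = -1353981 + 17495 = -1336486)
-K = -1*(-1336486) = 1336486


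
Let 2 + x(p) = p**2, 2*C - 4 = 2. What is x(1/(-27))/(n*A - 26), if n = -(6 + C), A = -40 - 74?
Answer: -1457/729000 ≈ -0.0019986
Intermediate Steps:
C = 3 (C = 2 + (1/2)*2 = 2 + 1 = 3)
A = -114
n = -9 (n = -(6 + 3) = -1*9 = -9)
x(p) = -2 + p**2
x(1/(-27))/(n*A - 26) = (-2 + (1/(-27))**2)/(-9*(-114) - 26) = (-2 + (-1/27)**2)/(1026 - 26) = (-2 + 1/729)/1000 = -1457/729*1/1000 = -1457/729000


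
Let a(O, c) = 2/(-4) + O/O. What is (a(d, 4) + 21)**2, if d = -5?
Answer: 1849/4 ≈ 462.25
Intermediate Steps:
a(O, c) = 1/2 (a(O, c) = 2*(-1/4) + 1 = -1/2 + 1 = 1/2)
(a(d, 4) + 21)**2 = (1/2 + 21)**2 = (43/2)**2 = 1849/4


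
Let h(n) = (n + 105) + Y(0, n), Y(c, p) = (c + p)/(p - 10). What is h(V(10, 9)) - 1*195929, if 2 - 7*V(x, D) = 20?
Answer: -60314521/308 ≈ -1.9583e+5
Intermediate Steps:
V(x, D) = -18/7 (V(x, D) = 2/7 - ⅐*20 = 2/7 - 20/7 = -18/7)
Y(c, p) = (c + p)/(-10 + p)
h(n) = 105 + n + n/(-10 + n) (h(n) = (n + 105) + (0 + n)/(-10 + n) = (105 + n) + n/(-10 + n) = 105 + n + n/(-10 + n))
h(V(10, 9)) - 1*195929 = (-18/7 + (-10 - 18/7)*(105 - 18/7))/(-10 - 18/7) - 1*195929 = (-18/7 - 88/7*717/7)/(-88/7) - 195929 = -7*(-18/7 - 63096/49)/88 - 195929 = -7/88*(-63222/49) - 195929 = 31611/308 - 195929 = -60314521/308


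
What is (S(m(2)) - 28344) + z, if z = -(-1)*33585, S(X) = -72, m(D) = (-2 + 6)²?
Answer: 5169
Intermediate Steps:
m(D) = 16 (m(D) = 4² = 16)
z = 33585 (z = -1*(-33585) = 33585)
(S(m(2)) - 28344) + z = (-72 - 28344) + 33585 = -28416 + 33585 = 5169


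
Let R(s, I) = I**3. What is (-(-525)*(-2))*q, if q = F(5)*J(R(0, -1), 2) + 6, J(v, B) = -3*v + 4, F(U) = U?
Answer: -43050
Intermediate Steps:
J(v, B) = 4 - 3*v
q = 41 (q = 5*(4 - 3*(-1)**3) + 6 = 5*(4 - 3*(-1)) + 6 = 5*(4 + 3) + 6 = 5*7 + 6 = 35 + 6 = 41)
(-(-525)*(-2))*q = -(-525)*(-2)*41 = -75*14*41 = -1050*41 = -43050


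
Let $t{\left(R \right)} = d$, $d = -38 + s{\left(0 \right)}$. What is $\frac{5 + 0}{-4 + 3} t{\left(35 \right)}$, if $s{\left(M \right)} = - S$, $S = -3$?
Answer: $175$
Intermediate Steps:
$s{\left(M \right)} = 3$ ($s{\left(M \right)} = \left(-1\right) \left(-3\right) = 3$)
$d = -35$ ($d = -38 + 3 = -35$)
$t{\left(R \right)} = -35$
$\frac{5 + 0}{-4 + 3} t{\left(35 \right)} = \frac{5 + 0}{-4 + 3} \left(-35\right) = \frac{5}{-1} \left(-35\right) = 5 \left(-1\right) \left(-35\right) = \left(-5\right) \left(-35\right) = 175$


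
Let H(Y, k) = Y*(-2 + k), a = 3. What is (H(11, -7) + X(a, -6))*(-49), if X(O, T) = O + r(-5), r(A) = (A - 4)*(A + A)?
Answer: 294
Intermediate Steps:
r(A) = 2*A*(-4 + A) (r(A) = (-4 + A)*(2*A) = 2*A*(-4 + A))
X(O, T) = 90 + O (X(O, T) = O + 2*(-5)*(-4 - 5) = O + 2*(-5)*(-9) = O + 90 = 90 + O)
(H(11, -7) + X(a, -6))*(-49) = (11*(-2 - 7) + (90 + 3))*(-49) = (11*(-9) + 93)*(-49) = (-99 + 93)*(-49) = -6*(-49) = 294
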